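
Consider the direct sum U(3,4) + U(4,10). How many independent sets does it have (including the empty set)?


For a direct sum, |I(M1+M2)| = |I(M1)| * |I(M2)|.
|I(U(3,4))| = sum C(4,k) for k=0..3 = 15.
|I(U(4,10))| = sum C(10,k) for k=0..4 = 386.
Total = 15 * 386 = 5790.

5790


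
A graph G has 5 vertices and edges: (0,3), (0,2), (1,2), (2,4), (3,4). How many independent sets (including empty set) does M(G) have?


An independent set in a graphic matroid is an acyclic edge subset.
G has 5 vertices and 5 edges.
Enumerate all 2^5 = 32 subsets, checking for acyclicity.
Total independent sets = 30.

30


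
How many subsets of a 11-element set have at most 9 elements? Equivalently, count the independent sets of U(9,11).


Independent sets of U(9,11) are all subsets of size <= 9.
Count = (11 choose 0) + (11 choose 1) + (11 choose 2) + (11 choose 3) + (11 choose 4) + (11 choose 5) + (11 choose 6) + (11 choose 7) + (11 choose 8) + (11 choose 9)
     = 1 + 11 + 55 + 165 + 330 + 462 + 462 + 330 + 165 + 55
     = 2036.

2036


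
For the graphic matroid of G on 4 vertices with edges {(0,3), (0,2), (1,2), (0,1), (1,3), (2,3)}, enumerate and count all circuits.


A circuit in a graphic matroid = edge set of a simple cycle.
G has 4 vertices and 6 edges.
Enumerating all minimal edge subsets forming cycles...
Total circuits found: 7.

7


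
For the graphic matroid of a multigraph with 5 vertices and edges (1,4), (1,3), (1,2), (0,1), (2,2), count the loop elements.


In a graphic matroid, a loop is a self-loop edge (u,u) with rank 0.
Examining all 5 edges for self-loops...
Self-loops found: (2,2)
Number of loops = 1.

1


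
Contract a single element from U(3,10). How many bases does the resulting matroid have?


Contracting e from U(3,10) gives U(2,9).
Bases of U(2,9) = (9 choose 2) = 36.

36


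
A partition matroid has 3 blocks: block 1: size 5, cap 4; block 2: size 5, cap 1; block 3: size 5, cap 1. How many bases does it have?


A basis picks exactly ci elements from block i.
Number of bases = product of C(|Si|, ci).
= C(5,4) * C(5,1) * C(5,1)
= 5 * 5 * 5
= 125.

125


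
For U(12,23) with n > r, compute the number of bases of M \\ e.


Deleting e from U(12,23) gives U(12,22) since n > r.
Bases of U(12,22) = C(22,12) = 646646.

646646


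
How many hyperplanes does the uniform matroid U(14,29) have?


Hyperplanes of U(14,29) are flats of rank 13.
In a uniform matroid, these are exactly the (13)-element subsets.
Count = (29 choose 13) = 67863915.

67863915


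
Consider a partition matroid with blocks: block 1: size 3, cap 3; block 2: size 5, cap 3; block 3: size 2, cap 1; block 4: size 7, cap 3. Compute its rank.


Rank of a partition matroid = sum of min(|Si|, ci) for each block.
= min(3,3) + min(5,3) + min(2,1) + min(7,3)
= 3 + 3 + 1 + 3
= 10.

10


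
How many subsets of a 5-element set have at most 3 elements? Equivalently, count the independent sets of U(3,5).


Independent sets of U(3,5) are all subsets of size <= 3.
Count = (5 choose 0) + (5 choose 1) + (5 choose 2) + (5 choose 3)
     = 1 + 5 + 10 + 10
     = 26.

26


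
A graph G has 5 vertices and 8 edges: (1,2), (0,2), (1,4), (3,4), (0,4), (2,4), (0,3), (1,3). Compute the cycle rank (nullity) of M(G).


Cycle rank (nullity) = |E| - r(M) = |E| - (|V| - c).
|E| = 8, |V| = 5, c = 1.
Nullity = 8 - (5 - 1) = 8 - 4 = 4.

4


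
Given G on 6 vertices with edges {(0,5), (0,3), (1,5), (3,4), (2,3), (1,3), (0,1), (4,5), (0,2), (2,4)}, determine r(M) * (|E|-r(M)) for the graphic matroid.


r(M) = |V| - c = 6 - 1 = 5.
nullity = |E| - r(M) = 10 - 5 = 5.
Product = 5 * 5 = 25.

25


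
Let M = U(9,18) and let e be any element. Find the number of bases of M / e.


Contracting e from U(9,18) gives U(8,17).
Bases of U(8,17) = (17 choose 8) = 24310.

24310


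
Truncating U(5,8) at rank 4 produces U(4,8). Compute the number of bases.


Truncating U(5,8) to rank 4 gives U(4,8).
Bases of U(4,8) are all 4-element subsets of 8 elements.
Number of bases = C(8,4) = 8! / (4! * 4!) = 70.

70


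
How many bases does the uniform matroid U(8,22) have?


Bases of U(8,22) are all 8-element subsets of the 22-element ground set.
Number of bases = C(22,8).
C(22,8) = 319770.

319770


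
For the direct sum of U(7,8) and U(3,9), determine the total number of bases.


Bases of a direct sum M1 + M2: |B| = |B(M1)| * |B(M2)|.
|B(U(7,8))| = C(8,7) = 8.
|B(U(3,9))| = C(9,3) = 84.
Total bases = 8 * 84 = 672.

672


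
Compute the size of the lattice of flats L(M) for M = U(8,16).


Flats of U(8,16): every subset of size < 8 is a flat, plus E itself.
Count = C(16,0) + C(16,1) + C(16,2) + C(16,3) + C(16,4) + C(16,5) + C(16,6) + C(16,7) + 1
     = 1 + 16 + 120 + 560 + 1820 + 4368 + 8008 + 11440 + 1
     = 26334.

26334


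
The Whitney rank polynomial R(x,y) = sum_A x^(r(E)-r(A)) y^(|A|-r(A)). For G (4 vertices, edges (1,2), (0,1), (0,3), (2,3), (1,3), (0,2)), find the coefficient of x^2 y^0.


R(x,y) = sum over A in 2^E of x^(r(E)-r(A)) * y^(|A|-r(A)).
G has 4 vertices, 6 edges. r(E) = 3.
Enumerate all 2^6 = 64 subsets.
Count subsets with r(E)-r(A)=2 and |A|-r(A)=0: 6.

6


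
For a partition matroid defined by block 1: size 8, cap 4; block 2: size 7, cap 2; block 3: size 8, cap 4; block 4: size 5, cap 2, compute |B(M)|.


A basis picks exactly ci elements from block i.
Number of bases = product of C(|Si|, ci).
= C(8,4) * C(7,2) * C(8,4) * C(5,2)
= 70 * 21 * 70 * 10
= 1029000.

1029000


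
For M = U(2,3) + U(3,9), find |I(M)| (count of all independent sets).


For a direct sum, |I(M1+M2)| = |I(M1)| * |I(M2)|.
|I(U(2,3))| = sum C(3,k) for k=0..2 = 7.
|I(U(3,9))| = sum C(9,k) for k=0..3 = 130.
Total = 7 * 130 = 910.

910


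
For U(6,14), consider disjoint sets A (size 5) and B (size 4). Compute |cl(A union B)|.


|A union B| = 5 + 4 = 9 (disjoint).
In U(6,14), cl(S) = S if |S| < 6, else cl(S) = E.
Since 9 >= 6, cl(A union B) = E.
|cl(A union B)| = 14.

14


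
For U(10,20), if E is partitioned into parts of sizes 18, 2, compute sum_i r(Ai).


r(Ai) = min(|Ai|, 10) for each part.
Sum = min(18,10) + min(2,10)
    = 10 + 2
    = 12.

12


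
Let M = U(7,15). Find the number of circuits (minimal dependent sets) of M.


In U(7,15), circuits are the (8)-element subsets.
Any set of 8 elements is dependent, and removing any one element gives
an independent set of size 7, so it is a minimal dependent set.
Number of circuits = (15 choose 8) = 6435.

6435


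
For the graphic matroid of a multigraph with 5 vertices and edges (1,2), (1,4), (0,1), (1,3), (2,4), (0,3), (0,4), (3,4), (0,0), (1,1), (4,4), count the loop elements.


In a graphic matroid, a loop is a self-loop edge (u,u) with rank 0.
Examining all 11 edges for self-loops...
Self-loops found: (0,0), (1,1), (4,4)
Number of loops = 3.

3


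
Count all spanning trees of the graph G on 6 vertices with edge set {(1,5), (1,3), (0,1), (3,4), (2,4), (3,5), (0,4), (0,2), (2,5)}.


By Kirchhoff's matrix tree theorem, the number of spanning trees equals
the determinant of any cofactor of the Laplacian matrix L.
G has 6 vertices and 9 edges.
Computing the (5 x 5) cofactor determinant gives 75.

75


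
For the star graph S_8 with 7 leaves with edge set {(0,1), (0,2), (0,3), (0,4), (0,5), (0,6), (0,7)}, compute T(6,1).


A star on 8 vertices is a tree with 7 edges.
T(x,y) = x^(7) for any tree.
T(6,1) = 6^7 = 279936.

279936


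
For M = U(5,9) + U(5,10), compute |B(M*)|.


(M1+M2)* = M1* + M2*.
M1* = U(4,9), bases: C(9,4) = 126.
M2* = U(5,10), bases: C(10,5) = 252.
|B(M*)| = 126 * 252 = 31752.

31752


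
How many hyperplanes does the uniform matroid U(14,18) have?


Hyperplanes of U(14,18) are flats of rank 13.
In a uniform matroid, these are exactly the (13)-element subsets.
Count = C(18,13) = 18! / (13! * 5!) = 8568.

8568


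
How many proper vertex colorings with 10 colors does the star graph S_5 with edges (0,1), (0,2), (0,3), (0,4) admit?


P(tree, k) = k * (k-1)^(4) for any tree on 5 vertices.
P(10) = 10 * 9^4 = 10 * 6561 = 65610.

65610


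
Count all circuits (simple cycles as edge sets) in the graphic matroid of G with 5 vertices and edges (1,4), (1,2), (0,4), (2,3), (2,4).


A circuit in a graphic matroid = edge set of a simple cycle.
G has 5 vertices and 5 edges.
Enumerating all minimal edge subsets forming cycles...
Total circuits found: 1.

1


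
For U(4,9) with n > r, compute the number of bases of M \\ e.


Deleting e from U(4,9) gives U(4,8) since n > r.
Bases of U(4,8) = C(8,4) = (8 * 7 * 6 * 5) / (1 * 2 * 3 * 4) = 70.

70


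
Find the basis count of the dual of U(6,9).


The dual of U(r,n) is U(n-r, n) = U(3,9).
Bases of U(3,9) are all (3)-element subsets.
|B(M*)| = (9 choose 3) = 84.

84


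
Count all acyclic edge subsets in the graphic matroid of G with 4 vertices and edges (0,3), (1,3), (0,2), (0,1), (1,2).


An independent set in a graphic matroid is an acyclic edge subset.
G has 4 vertices and 5 edges.
Enumerate all 2^5 = 32 subsets, checking for acyclicity.
Total independent sets = 24.

24


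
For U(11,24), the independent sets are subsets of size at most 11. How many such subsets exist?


Independent sets of U(11,24) are all subsets of size <= 11.
Count = (24 choose 0) + (24 choose 1) + (24 choose 2) + (24 choose 3) + (24 choose 4) + (24 choose 5) + (24 choose 6) + (24 choose 7) + (24 choose 8) + (24 choose 9) + (24 choose 10) + (24 choose 11)
     = 1 + 24 + 276 + 2024 + 10626 + 42504 + 134596 + 346104 + 735471 + 1307504 + 1961256 + 2496144
     = 7036530.

7036530


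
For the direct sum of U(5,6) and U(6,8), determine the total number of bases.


Bases of a direct sum M1 + M2: |B| = |B(M1)| * |B(M2)|.
|B(U(5,6))| = C(6,5) = 6.
|B(U(6,8))| = C(8,6) = 28.
Total bases = 6 * 28 = 168.

168


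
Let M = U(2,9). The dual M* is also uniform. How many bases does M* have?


The dual of U(r,n) is U(n-r, n) = U(7,9).
Bases of U(7,9) are all (7)-element subsets.
|B(M*)| = C(9,7) = 9! / (7! * 2!) = 36.

36


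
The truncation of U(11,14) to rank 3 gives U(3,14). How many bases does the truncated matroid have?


Truncating U(11,14) to rank 3 gives U(3,14).
Bases of U(3,14) are all 3-element subsets of 14 elements.
Number of bases = (14 choose 3) = 364.

364


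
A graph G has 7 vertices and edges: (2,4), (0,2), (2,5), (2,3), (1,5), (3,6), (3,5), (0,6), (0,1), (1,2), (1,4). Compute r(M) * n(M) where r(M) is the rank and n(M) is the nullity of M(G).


r(M) = |V| - c = 7 - 1 = 6.
nullity = |E| - r(M) = 11 - 6 = 5.
Product = 6 * 5 = 30.

30


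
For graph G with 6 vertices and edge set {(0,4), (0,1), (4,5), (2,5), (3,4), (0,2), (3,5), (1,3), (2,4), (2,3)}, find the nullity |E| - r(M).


Cycle rank (nullity) = |E| - r(M) = |E| - (|V| - c).
|E| = 10, |V| = 6, c = 1.
Nullity = 10 - (6 - 1) = 10 - 5 = 5.

5


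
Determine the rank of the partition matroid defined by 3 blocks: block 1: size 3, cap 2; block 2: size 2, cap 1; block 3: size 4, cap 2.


Rank of a partition matroid = sum of min(|Si|, ci) for each block.
= min(3,2) + min(2,1) + min(4,2)
= 2 + 1 + 2
= 5.

5


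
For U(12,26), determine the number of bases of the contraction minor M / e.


Contracting e from U(12,26) gives U(11,25).
Bases of U(11,25) = C(25,11) = 4457400.

4457400


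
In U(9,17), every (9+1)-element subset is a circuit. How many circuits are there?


In U(9,17), circuits are the (10)-element subsets.
Any set of 10 elements is dependent, and removing any one element gives
an independent set of size 9, so it is a minimal dependent set.
Number of circuits = C(17,10) = 19448.

19448


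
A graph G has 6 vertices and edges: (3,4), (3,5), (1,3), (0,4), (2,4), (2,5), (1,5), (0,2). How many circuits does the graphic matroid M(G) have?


A circuit in a graphic matroid = edge set of a simple cycle.
G has 6 vertices and 8 edges.
Enumerating all minimal edge subsets forming cycles...
Total circuits found: 6.

6


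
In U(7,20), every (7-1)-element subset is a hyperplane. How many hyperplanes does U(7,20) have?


Hyperplanes of U(7,20) are flats of rank 6.
In a uniform matroid, these are exactly the (6)-element subsets.
Count = (20 choose 6) = 38760.

38760


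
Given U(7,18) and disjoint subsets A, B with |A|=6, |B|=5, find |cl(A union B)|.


|A union B| = 6 + 5 = 11 (disjoint).
In U(7,18), cl(S) = S if |S| < 7, else cl(S) = E.
Since 11 >= 7, cl(A union B) = E.
|cl(A union B)| = 18.

18


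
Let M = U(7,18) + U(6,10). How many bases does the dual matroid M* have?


(M1+M2)* = M1* + M2*.
M1* = U(11,18), bases: C(18,11) = 31824.
M2* = U(4,10), bases: C(10,4) = 210.
|B(M*)| = 31824 * 210 = 6683040.

6683040


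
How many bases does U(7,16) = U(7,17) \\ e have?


Deleting e from U(7,17) gives U(7,16) since n > r.
Bases of U(7,16) = (16 choose 7) = 11440.

11440


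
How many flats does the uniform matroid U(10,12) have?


Flats of U(10,12): every subset of size < 10 is a flat, plus E itself.
Count = C(12,0) + C(12,1) + C(12,2) + C(12,3) + C(12,4) + C(12,5) + C(12,6) + C(12,7) + C(12,8) + C(12,9) + 1
     = 1 + 12 + 66 + 220 + 495 + 792 + 924 + 792 + 495 + 220 + 1
     = 4018.

4018


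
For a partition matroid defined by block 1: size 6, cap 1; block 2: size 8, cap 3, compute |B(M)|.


A basis picks exactly ci elements from block i.
Number of bases = product of C(|Si|, ci).
= C(6,1) * C(8,3)
= 6 * 56
= 336.

336


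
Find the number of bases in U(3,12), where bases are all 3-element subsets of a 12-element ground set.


Bases of U(3,12) are all 3-element subsets of the 12-element ground set.
Number of bases = C(12,3).
(12 choose 3) = 220.

220


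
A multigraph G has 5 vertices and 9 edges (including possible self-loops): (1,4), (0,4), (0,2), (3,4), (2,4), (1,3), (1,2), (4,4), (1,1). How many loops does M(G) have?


In a graphic matroid, a loop is a self-loop edge (u,u) with rank 0.
Examining all 9 edges for self-loops...
Self-loops found: (4,4), (1,1)
Number of loops = 2.

2


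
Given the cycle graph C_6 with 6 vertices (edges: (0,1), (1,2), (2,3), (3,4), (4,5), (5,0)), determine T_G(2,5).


T(C_6; x,y) = x + x^2 + ... + x^(5) + y.
T(2,5) = 2^1 + 2^2 + 2^3 + 2^4 + 2^5 + 5
= 2 + 4 + 8 + 16 + 32 + 5
= 67.

67


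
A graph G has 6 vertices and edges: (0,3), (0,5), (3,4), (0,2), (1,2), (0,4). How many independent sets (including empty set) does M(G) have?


An independent set in a graphic matroid is an acyclic edge subset.
G has 6 vertices and 6 edges.
Enumerate all 2^6 = 64 subsets, checking for acyclicity.
Total independent sets = 56.

56


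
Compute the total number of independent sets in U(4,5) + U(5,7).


For a direct sum, |I(M1+M2)| = |I(M1)| * |I(M2)|.
|I(U(4,5))| = sum C(5,k) for k=0..4 = 31.
|I(U(5,7))| = sum C(7,k) for k=0..5 = 120.
Total = 31 * 120 = 3720.

3720


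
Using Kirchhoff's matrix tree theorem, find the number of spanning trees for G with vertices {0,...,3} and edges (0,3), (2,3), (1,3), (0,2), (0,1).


By Kirchhoff's matrix tree theorem, the number of spanning trees equals
the determinant of any cofactor of the Laplacian matrix L.
G has 4 vertices and 5 edges.
Computing the (3 x 3) cofactor determinant gives 8.

8


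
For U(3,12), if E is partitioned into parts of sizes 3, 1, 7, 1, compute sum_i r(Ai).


r(Ai) = min(|Ai|, 3) for each part.
Sum = min(3,3) + min(1,3) + min(7,3) + min(1,3)
    = 3 + 1 + 3 + 1
    = 8.

8


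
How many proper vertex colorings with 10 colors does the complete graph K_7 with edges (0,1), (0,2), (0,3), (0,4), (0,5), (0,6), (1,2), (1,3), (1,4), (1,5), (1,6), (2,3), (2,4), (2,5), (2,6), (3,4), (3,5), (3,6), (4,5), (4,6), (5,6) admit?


P(K_7, k) = k(k-1)(k-2)...(k-6).
P(10) = (10) * (9) * (8) * (7) * (6) * (5) * (4) = 604800.

604800


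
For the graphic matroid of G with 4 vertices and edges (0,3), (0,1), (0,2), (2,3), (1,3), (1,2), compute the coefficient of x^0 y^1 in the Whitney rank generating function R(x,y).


R(x,y) = sum over A in 2^E of x^(r(E)-r(A)) * y^(|A|-r(A)).
G has 4 vertices, 6 edges. r(E) = 3.
Enumerate all 2^6 = 64 subsets.
Count subsets with r(E)-r(A)=0 and |A|-r(A)=1: 15.

15


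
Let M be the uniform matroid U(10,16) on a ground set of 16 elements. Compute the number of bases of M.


Bases of U(10,16) are all 10-element subsets of the 16-element ground set.
Number of bases = C(16,10).
C(16,10) = 8008.

8008


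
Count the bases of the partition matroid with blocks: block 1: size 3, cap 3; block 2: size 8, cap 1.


A basis picks exactly ci elements from block i.
Number of bases = product of C(|Si|, ci).
= C(3,3) * C(8,1)
= 1 * 8
= 8.

8


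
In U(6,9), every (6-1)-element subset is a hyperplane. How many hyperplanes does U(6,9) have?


Hyperplanes of U(6,9) are flats of rank 5.
In a uniform matroid, these are exactly the (5)-element subsets.
Count = (9 choose 5) = 126.

126


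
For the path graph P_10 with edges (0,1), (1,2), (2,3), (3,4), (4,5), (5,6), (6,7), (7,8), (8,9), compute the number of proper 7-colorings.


P(P_10, k) = k * (k-1)^(9).
P(7) = 7 * 6^9 = 7 * 10077696 = 70543872.

70543872


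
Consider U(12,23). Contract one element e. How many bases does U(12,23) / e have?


Contracting e from U(12,23) gives U(11,22).
Bases of U(11,22) = C(22,11) = 22! / (11! * 11!) = 705432.

705432


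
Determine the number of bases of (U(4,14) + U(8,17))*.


(M1+M2)* = M1* + M2*.
M1* = U(10,14), bases: C(14,10) = 1001.
M2* = U(9,17), bases: C(17,9) = 24310.
|B(M*)| = 1001 * 24310 = 24334310.

24334310


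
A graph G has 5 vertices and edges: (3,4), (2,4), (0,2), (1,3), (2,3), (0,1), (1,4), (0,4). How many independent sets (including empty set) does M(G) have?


An independent set in a graphic matroid is an acyclic edge subset.
G has 5 vertices and 8 edges.
Enumerate all 2^8 = 256 subsets, checking for acyclicity.
Total independent sets = 134.

134


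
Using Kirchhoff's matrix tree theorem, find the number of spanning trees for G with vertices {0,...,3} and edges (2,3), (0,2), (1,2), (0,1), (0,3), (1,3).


By Kirchhoff's matrix tree theorem, the number of spanning trees equals
the determinant of any cofactor of the Laplacian matrix L.
G has 4 vertices and 6 edges.
Computing the (3 x 3) cofactor determinant gives 16.

16


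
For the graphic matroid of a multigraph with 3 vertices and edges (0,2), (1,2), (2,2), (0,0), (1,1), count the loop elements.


In a graphic matroid, a loop is a self-loop edge (u,u) with rank 0.
Examining all 5 edges for self-loops...
Self-loops found: (2,2), (0,0), (1,1)
Number of loops = 3.

3


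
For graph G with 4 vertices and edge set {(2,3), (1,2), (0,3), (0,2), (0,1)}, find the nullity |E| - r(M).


Cycle rank (nullity) = |E| - r(M) = |E| - (|V| - c).
|E| = 5, |V| = 4, c = 1.
Nullity = 5 - (4 - 1) = 5 - 3 = 2.

2


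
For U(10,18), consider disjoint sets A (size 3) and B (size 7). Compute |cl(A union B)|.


|A union B| = 3 + 7 = 10 (disjoint).
In U(10,18), cl(S) = S if |S| < 10, else cl(S) = E.
Since 10 >= 10, cl(A union B) = E.
|cl(A union B)| = 18.

18


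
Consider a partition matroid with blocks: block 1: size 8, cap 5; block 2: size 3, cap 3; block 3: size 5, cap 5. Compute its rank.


Rank of a partition matroid = sum of min(|Si|, ci) for each block.
= min(8,5) + min(3,3) + min(5,5)
= 5 + 3 + 5
= 13.

13


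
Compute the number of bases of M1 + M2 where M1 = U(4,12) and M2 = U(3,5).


Bases of a direct sum M1 + M2: |B| = |B(M1)| * |B(M2)|.
|B(U(4,12))| = C(12,4) = 495.
|B(U(3,5))| = C(5,3) = 10.
Total bases = 495 * 10 = 4950.

4950


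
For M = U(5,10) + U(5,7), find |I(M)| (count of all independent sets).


For a direct sum, |I(M1+M2)| = |I(M1)| * |I(M2)|.
|I(U(5,10))| = sum C(10,k) for k=0..5 = 638.
|I(U(5,7))| = sum C(7,k) for k=0..5 = 120.
Total = 638 * 120 = 76560.

76560


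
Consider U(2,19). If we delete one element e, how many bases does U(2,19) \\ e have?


Deleting e from U(2,19) gives U(2,18) since n > r.
Bases of U(2,18) = C(18,2) = 18! / (2! * 16!) = 153.

153


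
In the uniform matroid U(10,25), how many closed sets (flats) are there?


Flats of U(10,25): every subset of size < 10 is a flat, plus E itself.
Count = (25 choose 0) + (25 choose 1) + (25 choose 2) + (25 choose 3) + (25 choose 4) + (25 choose 5) + (25 choose 6) + (25 choose 7) + (25 choose 8) + (25 choose 9) + 1
     = 1 + 25 + 300 + 2300 + 12650 + 53130 + 177100 + 480700 + 1081575 + 2042975 + 1
     = 3850757.

3850757


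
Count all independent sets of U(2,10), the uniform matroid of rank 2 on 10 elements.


Independent sets of U(2,10) are all subsets of size <= 2.
Count = (10 choose 0) + (10 choose 1) + (10 choose 2)
     = 1 + 10 + 45
     = 56.

56


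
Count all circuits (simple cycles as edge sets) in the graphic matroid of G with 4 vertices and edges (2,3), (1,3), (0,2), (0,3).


A circuit in a graphic matroid = edge set of a simple cycle.
G has 4 vertices and 4 edges.
Enumerating all minimal edge subsets forming cycles...
Total circuits found: 1.

1


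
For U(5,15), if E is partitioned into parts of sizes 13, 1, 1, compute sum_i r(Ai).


r(Ai) = min(|Ai|, 5) for each part.
Sum = min(13,5) + min(1,5) + min(1,5)
    = 5 + 1 + 1
    = 7.

7


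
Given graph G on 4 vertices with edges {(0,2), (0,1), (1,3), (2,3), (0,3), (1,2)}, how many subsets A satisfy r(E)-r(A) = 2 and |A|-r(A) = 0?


R(x,y) = sum over A in 2^E of x^(r(E)-r(A)) * y^(|A|-r(A)).
G has 4 vertices, 6 edges. r(E) = 3.
Enumerate all 2^6 = 64 subsets.
Count subsets with r(E)-r(A)=2 and |A|-r(A)=0: 6.

6


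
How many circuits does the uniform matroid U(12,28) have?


In U(12,28), circuits are the (13)-element subsets.
Any set of 13 elements is dependent, and removing any one element gives
an independent set of size 12, so it is a minimal dependent set.
Number of circuits = C(28,13) = 28! / (13! * 15!) = 37442160.

37442160


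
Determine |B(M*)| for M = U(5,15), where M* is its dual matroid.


The dual of U(r,n) is U(n-r, n) = U(10,15).
Bases of U(10,15) are all (10)-element subsets.
|B(M*)| = C(15,10) = 15! / (10! * 5!) = 3003.

3003


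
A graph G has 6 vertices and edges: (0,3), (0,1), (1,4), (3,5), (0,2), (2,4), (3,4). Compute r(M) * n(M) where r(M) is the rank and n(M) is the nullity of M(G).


r(M) = |V| - c = 6 - 1 = 5.
nullity = |E| - r(M) = 7 - 5 = 2.
Product = 5 * 2 = 10.

10


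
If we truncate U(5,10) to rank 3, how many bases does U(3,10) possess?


Truncating U(5,10) to rank 3 gives U(3,10).
Bases of U(3,10) are all 3-element subsets of 10 elements.
Number of bases = C(10,3) = 10! / (3! * 7!) = 120.

120


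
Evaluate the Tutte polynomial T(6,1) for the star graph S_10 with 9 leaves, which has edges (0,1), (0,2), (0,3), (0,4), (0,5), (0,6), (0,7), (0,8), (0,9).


A star on 10 vertices is a tree with 9 edges.
T(x,y) = x^(9) for any tree.
T(6,1) = 6^9 = 10077696.

10077696


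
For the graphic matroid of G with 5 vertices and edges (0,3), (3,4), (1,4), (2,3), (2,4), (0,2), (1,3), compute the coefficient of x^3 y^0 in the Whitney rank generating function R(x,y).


R(x,y) = sum over A in 2^E of x^(r(E)-r(A)) * y^(|A|-r(A)).
G has 5 vertices, 7 edges. r(E) = 4.
Enumerate all 2^7 = 128 subsets.
Count subsets with r(E)-r(A)=3 and |A|-r(A)=0: 7.

7


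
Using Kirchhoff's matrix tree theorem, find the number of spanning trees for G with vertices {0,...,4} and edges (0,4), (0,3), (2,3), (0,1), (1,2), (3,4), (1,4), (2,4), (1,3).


By Kirchhoff's matrix tree theorem, the number of spanning trees equals
the determinant of any cofactor of the Laplacian matrix L.
G has 5 vertices and 9 edges.
Computing the (4 x 4) cofactor determinant gives 75.

75


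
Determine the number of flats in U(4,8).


Flats of U(4,8): every subset of size < 4 is a flat, plus E itself.
Count = C(8,0) + C(8,1) + C(8,2) + C(8,3) + 1
     = 1 + 8 + 28 + 56 + 1
     = 94.

94


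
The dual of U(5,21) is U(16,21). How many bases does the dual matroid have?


The dual of U(r,n) is U(n-r, n) = U(16,21).
Bases of U(16,21) are all (16)-element subsets.
|B(M*)| = (21 choose 16) = 20349.

20349


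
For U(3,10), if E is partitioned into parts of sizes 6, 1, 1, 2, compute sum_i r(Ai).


r(Ai) = min(|Ai|, 3) for each part.
Sum = min(6,3) + min(1,3) + min(1,3) + min(2,3)
    = 3 + 1 + 1 + 2
    = 7.

7


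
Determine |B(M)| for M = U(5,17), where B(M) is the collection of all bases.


Bases of U(5,17) are all 5-element subsets of the 17-element ground set.
Number of bases = C(17,5).
C(17,5) = 6188.

6188


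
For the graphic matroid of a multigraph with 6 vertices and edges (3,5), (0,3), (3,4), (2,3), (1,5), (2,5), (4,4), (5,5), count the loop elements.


In a graphic matroid, a loop is a self-loop edge (u,u) with rank 0.
Examining all 8 edges for self-loops...
Self-loops found: (4,4), (5,5)
Number of loops = 2.

2


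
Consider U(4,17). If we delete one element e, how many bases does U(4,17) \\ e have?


Deleting e from U(4,17) gives U(4,16) since n > r.
Bases of U(4,16) = C(16,4) = (16 * 15 * 14 * 13) / (1 * 2 * 3 * 4) = 1820.

1820


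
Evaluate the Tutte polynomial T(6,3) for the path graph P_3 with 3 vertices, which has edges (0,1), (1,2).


A path on 3 vertices is a tree with 2 edges.
T(x,y) = x^(2) for any tree.
T(6,3) = 6^2 = 36.

36


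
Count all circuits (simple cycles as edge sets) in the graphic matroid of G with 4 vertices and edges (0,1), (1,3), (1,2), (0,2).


A circuit in a graphic matroid = edge set of a simple cycle.
G has 4 vertices and 4 edges.
Enumerating all minimal edge subsets forming cycles...
Total circuits found: 1.

1


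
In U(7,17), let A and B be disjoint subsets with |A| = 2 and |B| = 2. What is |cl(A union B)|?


|A union B| = 2 + 2 = 4 (disjoint).
In U(7,17), cl(S) = S if |S| < 7, else cl(S) = E.
Since 4 < 7, cl(A union B) = A union B.
|cl(A union B)| = 4.

4


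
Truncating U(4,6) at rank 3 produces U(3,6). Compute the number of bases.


Truncating U(4,6) to rank 3 gives U(3,6).
Bases of U(3,6) are all 3-element subsets of 6 elements.
Number of bases = C(6,3) = (6 * 5 * 4) / (1 * 2 * 3) = 20.

20


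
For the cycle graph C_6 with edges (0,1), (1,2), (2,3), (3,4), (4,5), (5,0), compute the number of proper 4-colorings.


P(C_6, k) = (k-1)^6 + (-1)^6*(k-1).
P(4) = (3)^6 + 3
= 729 + 3 = 732.

732


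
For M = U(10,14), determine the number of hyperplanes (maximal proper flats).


Hyperplanes of U(10,14) are flats of rank 9.
In a uniform matroid, these are exactly the (9)-element subsets.
Count = (14 choose 9) = 2002.

2002


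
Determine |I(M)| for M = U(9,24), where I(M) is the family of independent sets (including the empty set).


Independent sets of U(9,24) are all subsets of size <= 9.
Count = (24 choose 0) + (24 choose 1) + (24 choose 2) + (24 choose 3) + (24 choose 4) + (24 choose 5) + (24 choose 6) + (24 choose 7) + (24 choose 8) + (24 choose 9)
     = 1 + 24 + 276 + 2024 + 10626 + 42504 + 134596 + 346104 + 735471 + 1307504
     = 2579130.

2579130


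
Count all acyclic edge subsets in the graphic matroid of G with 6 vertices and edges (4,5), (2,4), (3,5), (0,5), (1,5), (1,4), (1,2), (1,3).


An independent set in a graphic matroid is an acyclic edge subset.
G has 6 vertices and 8 edges.
Enumerate all 2^8 = 256 subsets, checking for acyclicity.
Total independent sets = 164.

164


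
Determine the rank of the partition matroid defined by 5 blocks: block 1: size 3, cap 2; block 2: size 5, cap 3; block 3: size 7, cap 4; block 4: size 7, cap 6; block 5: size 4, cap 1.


Rank of a partition matroid = sum of min(|Si|, ci) for each block.
= min(3,2) + min(5,3) + min(7,4) + min(7,6) + min(4,1)
= 2 + 3 + 4 + 6 + 1
= 16.

16


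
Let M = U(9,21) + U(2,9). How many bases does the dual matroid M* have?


(M1+M2)* = M1* + M2*.
M1* = U(12,21), bases: C(21,12) = 293930.
M2* = U(7,9), bases: C(9,7) = 36.
|B(M*)| = 293930 * 36 = 10581480.

10581480


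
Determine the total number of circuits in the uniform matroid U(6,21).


In U(6,21), circuits are the (7)-element subsets.
Any set of 7 elements is dependent, and removing any one element gives
an independent set of size 6, so it is a minimal dependent set.
Number of circuits = C(21,7) = 116280.

116280


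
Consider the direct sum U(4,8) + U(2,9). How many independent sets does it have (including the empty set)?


For a direct sum, |I(M1+M2)| = |I(M1)| * |I(M2)|.
|I(U(4,8))| = sum C(8,k) for k=0..4 = 163.
|I(U(2,9))| = sum C(9,k) for k=0..2 = 46.
Total = 163 * 46 = 7498.

7498


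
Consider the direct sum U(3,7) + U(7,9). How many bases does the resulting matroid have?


Bases of a direct sum M1 + M2: |B| = |B(M1)| * |B(M2)|.
|B(U(3,7))| = C(7,3) = 35.
|B(U(7,9))| = C(9,7) = 36.
Total bases = 35 * 36 = 1260.

1260


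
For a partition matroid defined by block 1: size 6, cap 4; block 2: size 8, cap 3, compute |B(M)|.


A basis picks exactly ci elements from block i.
Number of bases = product of C(|Si|, ci).
= C(6,4) * C(8,3)
= 15 * 56
= 840.

840


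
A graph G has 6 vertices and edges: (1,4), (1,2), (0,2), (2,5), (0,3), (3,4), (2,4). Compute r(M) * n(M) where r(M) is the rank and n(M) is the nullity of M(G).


r(M) = |V| - c = 6 - 1 = 5.
nullity = |E| - r(M) = 7 - 5 = 2.
Product = 5 * 2 = 10.

10


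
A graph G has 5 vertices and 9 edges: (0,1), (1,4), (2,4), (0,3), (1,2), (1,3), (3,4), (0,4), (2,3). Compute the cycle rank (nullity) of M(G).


Cycle rank (nullity) = |E| - r(M) = |E| - (|V| - c).
|E| = 9, |V| = 5, c = 1.
Nullity = 9 - (5 - 1) = 9 - 4 = 5.

5


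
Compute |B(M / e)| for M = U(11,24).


Contracting e from U(11,24) gives U(10,23).
Bases of U(10,23) = C(23,10) = 1144066.

1144066


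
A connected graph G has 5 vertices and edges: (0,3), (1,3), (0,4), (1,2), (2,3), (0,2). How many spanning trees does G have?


By Kirchhoff's matrix tree theorem, the number of spanning trees equals
the determinant of any cofactor of the Laplacian matrix L.
G has 5 vertices and 6 edges.
Computing the (4 x 4) cofactor determinant gives 8.

8


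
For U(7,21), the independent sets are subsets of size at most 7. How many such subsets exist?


Independent sets of U(7,21) are all subsets of size <= 7.
Count = (21 choose 0) + (21 choose 1) + (21 choose 2) + (21 choose 3) + (21 choose 4) + (21 choose 5) + (21 choose 6) + (21 choose 7)
     = 1 + 21 + 210 + 1330 + 5985 + 20349 + 54264 + 116280
     = 198440.

198440


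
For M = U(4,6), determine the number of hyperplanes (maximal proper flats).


Hyperplanes of U(4,6) are flats of rank 3.
In a uniform matroid, these are exactly the (3)-element subsets.
Count = C(6,3) = (6 * 5 * 4) / (1 * 2 * 3) = 20.

20


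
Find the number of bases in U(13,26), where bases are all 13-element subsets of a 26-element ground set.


Bases of U(13,26) are all 13-element subsets of the 26-element ground set.
Number of bases = C(26,13).
(26 choose 13) = 10400600.

10400600


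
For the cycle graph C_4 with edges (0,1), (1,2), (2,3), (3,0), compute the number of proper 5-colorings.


P(C_4, k) = (k-1)^4 + (-1)^4*(k-1).
P(5) = (4)^4 + 4
= 256 + 4 = 260.

260


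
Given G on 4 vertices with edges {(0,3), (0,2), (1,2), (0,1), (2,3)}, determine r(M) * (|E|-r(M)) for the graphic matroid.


r(M) = |V| - c = 4 - 1 = 3.
nullity = |E| - r(M) = 5 - 3 = 2.
Product = 3 * 2 = 6.

6


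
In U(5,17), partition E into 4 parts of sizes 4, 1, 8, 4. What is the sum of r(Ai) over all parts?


r(Ai) = min(|Ai|, 5) for each part.
Sum = min(4,5) + min(1,5) + min(8,5) + min(4,5)
    = 4 + 1 + 5 + 4
    = 14.

14


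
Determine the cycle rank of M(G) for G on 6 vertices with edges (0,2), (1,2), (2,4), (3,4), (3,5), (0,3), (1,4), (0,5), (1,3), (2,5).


Cycle rank (nullity) = |E| - r(M) = |E| - (|V| - c).
|E| = 10, |V| = 6, c = 1.
Nullity = 10 - (6 - 1) = 10 - 5 = 5.

5


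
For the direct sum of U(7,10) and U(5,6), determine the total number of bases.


Bases of a direct sum M1 + M2: |B| = |B(M1)| * |B(M2)|.
|B(U(7,10))| = C(10,7) = 120.
|B(U(5,6))| = C(6,5) = 6.
Total bases = 120 * 6 = 720.

720


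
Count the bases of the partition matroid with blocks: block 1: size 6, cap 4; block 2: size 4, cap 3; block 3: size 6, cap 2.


A basis picks exactly ci elements from block i.
Number of bases = product of C(|Si|, ci).
= C(6,4) * C(4,3) * C(6,2)
= 15 * 4 * 15
= 900.

900


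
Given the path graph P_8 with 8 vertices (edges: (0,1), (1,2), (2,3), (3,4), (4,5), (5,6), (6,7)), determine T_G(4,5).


A path on 8 vertices is a tree with 7 edges.
T(x,y) = x^(7) for any tree.
T(4,5) = 4^7 = 16384.

16384


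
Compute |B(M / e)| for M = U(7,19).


Contracting e from U(7,19) gives U(6,18).
Bases of U(6,18) = (18 choose 6) = 18564.

18564


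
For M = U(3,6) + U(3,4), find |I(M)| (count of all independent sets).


For a direct sum, |I(M1+M2)| = |I(M1)| * |I(M2)|.
|I(U(3,6))| = sum C(6,k) for k=0..3 = 42.
|I(U(3,4))| = sum C(4,k) for k=0..3 = 15.
Total = 42 * 15 = 630.

630


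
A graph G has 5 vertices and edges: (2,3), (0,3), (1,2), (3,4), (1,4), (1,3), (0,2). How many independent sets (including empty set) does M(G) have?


An independent set in a graphic matroid is an acyclic edge subset.
G has 5 vertices and 7 edges.
Enumerate all 2^7 = 128 subsets, checking for acyclicity.
Total independent sets = 82.

82


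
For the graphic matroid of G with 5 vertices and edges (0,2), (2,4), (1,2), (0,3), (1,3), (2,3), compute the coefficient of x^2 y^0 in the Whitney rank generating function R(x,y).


R(x,y) = sum over A in 2^E of x^(r(E)-r(A)) * y^(|A|-r(A)).
G has 5 vertices, 6 edges. r(E) = 4.
Enumerate all 2^6 = 64 subsets.
Count subsets with r(E)-r(A)=2 and |A|-r(A)=0: 15.

15


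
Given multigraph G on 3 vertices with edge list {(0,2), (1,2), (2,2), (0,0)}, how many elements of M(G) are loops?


In a graphic matroid, a loop is a self-loop edge (u,u) with rank 0.
Examining all 4 edges for self-loops...
Self-loops found: (2,2), (0,0)
Number of loops = 2.

2


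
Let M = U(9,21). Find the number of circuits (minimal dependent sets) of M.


In U(9,21), circuits are the (10)-element subsets.
Any set of 10 elements is dependent, and removing any one element gives
an independent set of size 9, so it is a minimal dependent set.
Number of circuits = C(21,10) = 21! / (10! * 11!) = 352716.

352716


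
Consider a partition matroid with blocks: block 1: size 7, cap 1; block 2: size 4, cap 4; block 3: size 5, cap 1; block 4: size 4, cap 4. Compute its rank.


Rank of a partition matroid = sum of min(|Si|, ci) for each block.
= min(7,1) + min(4,4) + min(5,1) + min(4,4)
= 1 + 4 + 1 + 4
= 10.

10


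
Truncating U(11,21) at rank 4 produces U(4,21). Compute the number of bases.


Truncating U(11,21) to rank 4 gives U(4,21).
Bases of U(4,21) are all 4-element subsets of 21 elements.
Number of bases = C(21,4) = 21! / (4! * 17!) = 5985.

5985


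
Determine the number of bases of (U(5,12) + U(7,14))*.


(M1+M2)* = M1* + M2*.
M1* = U(7,12), bases: C(12,7) = 792.
M2* = U(7,14), bases: C(14,7) = 3432.
|B(M*)| = 792 * 3432 = 2718144.

2718144


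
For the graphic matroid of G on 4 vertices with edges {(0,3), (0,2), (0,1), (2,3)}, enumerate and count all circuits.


A circuit in a graphic matroid = edge set of a simple cycle.
G has 4 vertices and 4 edges.
Enumerating all minimal edge subsets forming cycles...
Total circuits found: 1.

1


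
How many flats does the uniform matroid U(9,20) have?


Flats of U(9,20): every subset of size < 9 is a flat, plus E itself.
Count = C(20,0) + C(20,1) + C(20,2) + C(20,3) + C(20,4) + C(20,5) + C(20,6) + C(20,7) + C(20,8) + 1
     = 1 + 20 + 190 + 1140 + 4845 + 15504 + 38760 + 77520 + 125970 + 1
     = 263951.

263951


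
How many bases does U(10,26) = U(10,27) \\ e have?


Deleting e from U(10,27) gives U(10,26) since n > r.
Bases of U(10,26) = (26 choose 10) = 5311735.

5311735


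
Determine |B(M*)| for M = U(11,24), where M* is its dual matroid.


The dual of U(r,n) is U(n-r, n) = U(13,24).
Bases of U(13,24) are all (13)-element subsets.
|B(M*)| = C(24,13) = 2496144.

2496144


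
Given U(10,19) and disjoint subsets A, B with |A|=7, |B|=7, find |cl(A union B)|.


|A union B| = 7 + 7 = 14 (disjoint).
In U(10,19), cl(S) = S if |S| < 10, else cl(S) = E.
Since 14 >= 10, cl(A union B) = E.
|cl(A union B)| = 19.

19


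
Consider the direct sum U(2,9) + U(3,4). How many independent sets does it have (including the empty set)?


For a direct sum, |I(M1+M2)| = |I(M1)| * |I(M2)|.
|I(U(2,9))| = sum C(9,k) for k=0..2 = 46.
|I(U(3,4))| = sum C(4,k) for k=0..3 = 15.
Total = 46 * 15 = 690.

690


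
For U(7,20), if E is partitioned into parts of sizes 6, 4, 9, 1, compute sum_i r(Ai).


r(Ai) = min(|Ai|, 7) for each part.
Sum = min(6,7) + min(4,7) + min(9,7) + min(1,7)
    = 6 + 4 + 7 + 1
    = 18.

18


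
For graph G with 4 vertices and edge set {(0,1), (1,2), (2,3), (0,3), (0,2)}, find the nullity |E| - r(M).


Cycle rank (nullity) = |E| - r(M) = |E| - (|V| - c).
|E| = 5, |V| = 4, c = 1.
Nullity = 5 - (4 - 1) = 5 - 3 = 2.

2


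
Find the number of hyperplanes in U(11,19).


Hyperplanes of U(11,19) are flats of rank 10.
In a uniform matroid, these are exactly the (10)-element subsets.
Count = C(19,10) = 92378.

92378


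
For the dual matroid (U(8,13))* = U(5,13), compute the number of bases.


The dual of U(r,n) is U(n-r, n) = U(5,13).
Bases of U(5,13) are all (5)-element subsets.
|B(M*)| = C(13,5) = 13! / (5! * 8!) = 1287.

1287


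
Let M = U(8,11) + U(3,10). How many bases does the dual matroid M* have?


(M1+M2)* = M1* + M2*.
M1* = U(3,11), bases: C(11,3) = 165.
M2* = U(7,10), bases: C(10,7) = 120.
|B(M*)| = 165 * 120 = 19800.

19800


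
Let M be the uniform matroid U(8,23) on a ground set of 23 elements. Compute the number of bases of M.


Bases of U(8,23) are all 8-element subsets of the 23-element ground set.
Number of bases = C(23,8).
C(23,8) = 490314.

490314


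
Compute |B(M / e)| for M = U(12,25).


Contracting e from U(12,25) gives U(11,24).
Bases of U(11,24) = C(24,11) = 24! / (11! * 13!) = 2496144.

2496144


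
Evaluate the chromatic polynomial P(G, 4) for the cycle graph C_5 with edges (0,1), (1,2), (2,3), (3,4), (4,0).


P(C_5, k) = (k-1)^5 + (-1)^5*(k-1).
P(4) = (3)^5 - 3
= 243 - 3 = 240.

240


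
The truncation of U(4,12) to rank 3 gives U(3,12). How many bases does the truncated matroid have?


Truncating U(4,12) to rank 3 gives U(3,12).
Bases of U(3,12) are all 3-element subsets of 12 elements.
Number of bases = C(12,3) = (12 * 11 * 10) / (1 * 2 * 3) = 220.

220


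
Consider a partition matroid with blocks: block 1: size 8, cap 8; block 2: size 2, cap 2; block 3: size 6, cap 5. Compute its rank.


Rank of a partition matroid = sum of min(|Si|, ci) for each block.
= min(8,8) + min(2,2) + min(6,5)
= 8 + 2 + 5
= 15.

15


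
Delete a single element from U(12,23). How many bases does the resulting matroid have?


Deleting e from U(12,23) gives U(12,22) since n > r.
Bases of U(12,22) = (22 choose 12) = 646646.

646646


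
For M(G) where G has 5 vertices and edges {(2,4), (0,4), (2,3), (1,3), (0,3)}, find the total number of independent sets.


An independent set in a graphic matroid is an acyclic edge subset.
G has 5 vertices and 5 edges.
Enumerate all 2^5 = 32 subsets, checking for acyclicity.
Total independent sets = 30.

30


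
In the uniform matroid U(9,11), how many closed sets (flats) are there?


Flats of U(9,11): every subset of size < 9 is a flat, plus E itself.
Count = C(11,0) + C(11,1) + C(11,2) + C(11,3) + C(11,4) + C(11,5) + C(11,6) + C(11,7) + C(11,8) + 1
     = 1 + 11 + 55 + 165 + 330 + 462 + 462 + 330 + 165 + 1
     = 1982.

1982


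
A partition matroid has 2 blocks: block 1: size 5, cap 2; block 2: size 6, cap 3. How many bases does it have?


A basis picks exactly ci elements from block i.
Number of bases = product of C(|Si|, ci).
= C(5,2) * C(6,3)
= 10 * 20
= 200.

200
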